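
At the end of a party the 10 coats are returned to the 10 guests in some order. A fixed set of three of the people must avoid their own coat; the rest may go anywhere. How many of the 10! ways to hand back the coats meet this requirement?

2656080

Inclusion-exclusion on the 3 forbidden self-matches:
Σ_{j=0}^{3} (-1)^j C(3,j)(10-j)!
= C(3,0)·10! - C(3,1)·9! + C(3,2)·8! - C(3,3)·7!
= 3628800 - 1088640 + 120960 - 5040
= 2656080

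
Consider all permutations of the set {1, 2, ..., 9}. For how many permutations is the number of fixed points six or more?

205

Sum C(9,i)·!(9-i) for i = 6..9:
  i=6: C(9,6)·!3 = 84·2 = 168
  i=7: C(9,7)·!2 = 36·1 = 36
  i=8: C(9,8)·!1 = 9·0 = 0
  i=9: C(9,9)·!0 = 1·1 = 1
Total = 205.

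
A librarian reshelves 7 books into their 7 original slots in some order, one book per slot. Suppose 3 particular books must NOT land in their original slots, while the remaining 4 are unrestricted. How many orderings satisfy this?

3216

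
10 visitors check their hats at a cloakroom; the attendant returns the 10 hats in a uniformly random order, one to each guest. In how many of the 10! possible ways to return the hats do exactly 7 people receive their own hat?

240

Choose which 7 of the 10 are fixed: C(10,7) = 120.
The other 3 form a derangement: !3 = 2.
Total: 120 × 2 = 240.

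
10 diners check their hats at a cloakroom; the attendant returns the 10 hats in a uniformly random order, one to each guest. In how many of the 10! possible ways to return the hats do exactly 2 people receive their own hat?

667485

Pick the 2 fixed positions: C(10,2) = 45 ways.
The remaining 8 must be deranged: !8 = 14833.
Total: 45 × 14833 = 667485.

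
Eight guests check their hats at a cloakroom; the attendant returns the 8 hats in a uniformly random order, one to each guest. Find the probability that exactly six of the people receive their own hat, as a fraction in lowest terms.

Favorable outcomes: C(8,6)·!2 = 28·1 = 28.
Total outcomes: 8! = 40320.
Probability = 28/40320 = 1/1440.

1/1440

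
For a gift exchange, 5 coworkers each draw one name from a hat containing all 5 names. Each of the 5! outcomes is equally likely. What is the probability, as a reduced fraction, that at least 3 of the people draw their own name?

11/120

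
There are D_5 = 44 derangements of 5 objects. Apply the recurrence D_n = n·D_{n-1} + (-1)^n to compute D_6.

265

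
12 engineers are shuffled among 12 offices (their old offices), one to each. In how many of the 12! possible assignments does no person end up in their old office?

176214841

The subfactorial !12 = [12!/e] (nearest integer).
12! = 479001600, and 479001600/e ≈ 176214840.93, so !12 = 176214841.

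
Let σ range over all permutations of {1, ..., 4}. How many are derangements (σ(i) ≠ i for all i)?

9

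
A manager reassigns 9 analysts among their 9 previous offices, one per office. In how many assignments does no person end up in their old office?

133496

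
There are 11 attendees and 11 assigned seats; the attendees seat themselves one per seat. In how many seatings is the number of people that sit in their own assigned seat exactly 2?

7342280

Pick the 2 fixed positions: C(11,2) = 55 ways.
The remaining 9 must be deranged: !9 = 133496.
Total: 55 × 133496 = 7342280.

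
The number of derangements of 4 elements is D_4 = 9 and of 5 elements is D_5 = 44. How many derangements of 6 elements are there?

D_6 = (6-1)·(D_5 + D_4) = 5·(44 + 9) = 5·53 = 265.

265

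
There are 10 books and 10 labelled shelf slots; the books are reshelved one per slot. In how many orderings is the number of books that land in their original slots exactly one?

Pick the single fixed position: C(10,1) = 10 ways.
The remaining 9 must be deranged: !9 = 133496.
Total: 10 × 133496 = 1334960.

1334960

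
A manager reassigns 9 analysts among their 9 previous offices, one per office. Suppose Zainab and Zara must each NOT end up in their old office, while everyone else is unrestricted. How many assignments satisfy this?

287280

Inclusion-exclusion on the 2 forbidden self-matches:
Σ_{j=0}^{2} (-1)^j C(2,j)(9-j)!
= C(2,0)·9! - C(2,1)·8! + C(2,2)·7!
= 362880 - 80640 + 5040
= 287280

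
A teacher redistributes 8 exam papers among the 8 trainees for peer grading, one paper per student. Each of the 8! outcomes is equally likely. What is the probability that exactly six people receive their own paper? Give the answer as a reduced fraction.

1/1440

Favorable outcomes: C(8,6)·!2 = 28·1 = 28.
Total outcomes: 8! = 40320.
Probability = 28/40320 = 1/1440.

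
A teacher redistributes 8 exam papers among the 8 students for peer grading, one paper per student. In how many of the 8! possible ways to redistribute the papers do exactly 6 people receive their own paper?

Choose which 6 of the 8 are fixed: C(8,6) = 28.
The remaining 2 must be deranged: !2 = 1.
Total: 28 × 1 = 28.

28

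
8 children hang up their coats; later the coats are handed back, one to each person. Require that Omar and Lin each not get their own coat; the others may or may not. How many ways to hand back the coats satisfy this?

30960

Let A_j be the event that the j-th constrained one is fixed. By inclusion-exclusion over the 2 events:
Σ_{j=0}^{2} (-1)^j C(2,j)(8-j)!
= C(2,0)·8! - C(2,1)·7! + C(2,2)·6!
= 40320 - 10080 + 720
= 30960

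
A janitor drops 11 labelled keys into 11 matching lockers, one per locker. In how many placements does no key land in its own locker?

14684570

Use !n = (n-1)(!(n-1) + !(n-2)).
!11 = 10·(1334961 + 133496) = 10·1468457 = 14684570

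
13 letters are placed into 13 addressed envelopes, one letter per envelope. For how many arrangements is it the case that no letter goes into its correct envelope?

2290792932

By inclusion-exclusion, !13 = Σ (-1)^k · 13!/k! for k=0..13
= 13! - 13!/1! + 13!/2! - 13!/3! + 13!/4! - 13!/5! + 13!/6! - 13!/7! + 13!/8! - 13!/9! + 13!/10! - 13!/11! + 13!/12! - 13!/13!
= 6227020800 - 6227020800 + 3113510400 - 1037836800 + 259459200 - 51891840 + 8648640 - 1235520 + 154440 - 17160 + 1716 - 156 + 13 - 1
= 2290792932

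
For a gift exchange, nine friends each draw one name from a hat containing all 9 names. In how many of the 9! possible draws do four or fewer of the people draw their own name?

361541

Sum C(9,i)·!(9-i) for i = 0..4:
  i=0: C(9,0)·!9 = 1·133496 = 133496
  i=1: C(9,1)·!8 = 9·14833 = 133497
  i=2: C(9,2)·!7 = 36·1854 = 66744
  i=3: C(9,3)·!6 = 84·265 = 22260
  i=4: C(9,4)·!5 = 126·44 = 5544
Total = 361541.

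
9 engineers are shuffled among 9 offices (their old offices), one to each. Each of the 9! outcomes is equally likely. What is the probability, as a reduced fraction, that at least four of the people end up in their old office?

Favorable outcomes: Σ_{i≥4} C(9,i)·!(9-i) = 126·44 + 126·9 + 84·2 + 36·1 + 9·0 + 1·1 = 6883.
Total outcomes: 9! = 362880.
Probability = 6883/362880 = 6883/362880.

6883/362880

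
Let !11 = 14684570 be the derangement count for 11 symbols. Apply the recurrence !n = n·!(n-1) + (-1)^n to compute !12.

!12 = 12·14684570 + 1 = 176214841.

176214841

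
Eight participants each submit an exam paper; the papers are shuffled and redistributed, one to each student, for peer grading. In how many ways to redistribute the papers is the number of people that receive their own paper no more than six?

Sum C(8,i)·!(8-i) for i = 0..6:
  i=0: C(8,0)·!8 = 1·14833 = 14833
  i=1: C(8,1)·!7 = 8·1854 = 14832
  i=2: C(8,2)·!6 = 28·265 = 7420
  i=3: C(8,3)·!5 = 56·44 = 2464
  i=4: C(8,4)·!4 = 70·9 = 630
  i=5: C(8,5)·!3 = 56·2 = 112
  i=6: C(8,6)·!2 = 28·1 = 28
Total = 40319.

40319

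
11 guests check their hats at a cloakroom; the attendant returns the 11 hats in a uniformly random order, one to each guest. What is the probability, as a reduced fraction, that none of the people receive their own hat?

1468457/3991680

Favorable outcomes: !11 = 14684570.
Total outcomes: 11! = 39916800.
Probability = 14684570/39916800 = 1468457/3991680.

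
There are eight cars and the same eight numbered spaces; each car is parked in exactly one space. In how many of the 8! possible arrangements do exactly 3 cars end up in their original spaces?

2464

Pick the 3 fixed positions: C(8,3) = 56 ways.
The remaining 5 must be deranged: !5 = 44.
Total: 56 × 44 = 2464.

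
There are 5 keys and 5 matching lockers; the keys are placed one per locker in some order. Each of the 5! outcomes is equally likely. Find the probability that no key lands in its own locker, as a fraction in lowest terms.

11/30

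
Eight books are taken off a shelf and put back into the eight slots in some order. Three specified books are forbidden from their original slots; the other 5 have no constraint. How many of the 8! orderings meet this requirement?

Inclusion-exclusion on the 3 forbidden self-matches:
Σ_{j=0}^{3} (-1)^j C(3,j)(8-j)!
= C(3,0)·8! - C(3,1)·7! + C(3,2)·6! - C(3,3)·5!
= 40320 - 15120 + 2160 - 120
= 27240

27240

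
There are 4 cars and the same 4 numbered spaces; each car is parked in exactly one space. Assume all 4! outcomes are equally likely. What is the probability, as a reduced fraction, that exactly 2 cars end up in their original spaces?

Favorable outcomes: C(4,2)·!2 = 6·1 = 6.
Total outcomes: 4! = 24.
Probability = 6/24 = 1/4.

1/4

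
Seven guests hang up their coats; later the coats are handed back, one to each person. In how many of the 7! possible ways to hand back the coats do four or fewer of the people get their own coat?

# with exactly i fixed is C(7,i)·!(7-i); sum over i=0..4:
  i=0: C(7,0)·!7 = 1·1854 = 1854
  i=1: C(7,1)·!6 = 7·265 = 1855
  i=2: C(7,2)·!5 = 21·44 = 924
  i=3: C(7,3)·!4 = 35·9 = 315
  i=4: C(7,4)·!3 = 35·2 = 70
Total = 5018.

5018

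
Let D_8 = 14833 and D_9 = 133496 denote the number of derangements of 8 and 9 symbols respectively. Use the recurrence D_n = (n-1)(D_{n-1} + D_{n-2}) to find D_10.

D_10 = (10-1)·(D_9 + D_8) = 9·(133496 + 14833) = 9·148329 = 1334961.

1334961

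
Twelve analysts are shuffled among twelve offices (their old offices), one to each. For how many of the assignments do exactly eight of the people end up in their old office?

Pick the 8 fixed positions: C(12,8) = 495 ways.
The other 4 form a derangement: !4 = 9.
Total: 495 × 9 = 4455.

4455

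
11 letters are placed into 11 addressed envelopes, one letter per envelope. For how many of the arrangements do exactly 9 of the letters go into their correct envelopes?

55

Choose which 9 of the 11 are fixed: C(11,9) = 55.
The remaining 2 must be deranged: !2 = 1.
Total: 55 × 1 = 55.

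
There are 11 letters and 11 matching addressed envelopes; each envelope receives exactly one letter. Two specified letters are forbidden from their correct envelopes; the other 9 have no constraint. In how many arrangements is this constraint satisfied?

33022080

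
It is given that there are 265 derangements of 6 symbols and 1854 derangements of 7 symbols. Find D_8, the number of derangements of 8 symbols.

D_8 = (8-1)·(D_7 + D_6) = 7·(1854 + 265) = 7·2119 = 14833.

14833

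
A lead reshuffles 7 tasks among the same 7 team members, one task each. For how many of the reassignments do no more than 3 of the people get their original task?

# with exactly i fixed is C(7,i)·!(7-i); sum over i=0..3:
  i=0: C(7,0)·!7 = 1·1854 = 1854
  i=1: C(7,1)·!6 = 7·265 = 1855
  i=2: C(7,2)·!5 = 21·44 = 924
  i=3: C(7,3)·!4 = 35·9 = 315
Total = 4948.

4948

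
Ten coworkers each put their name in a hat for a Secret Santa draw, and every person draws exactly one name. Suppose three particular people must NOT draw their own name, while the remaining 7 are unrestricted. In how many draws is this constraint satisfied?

2656080

Let A_j be the event that the j-th constrained one is fixed. By inclusion-exclusion over the 3 events:
Σ_{j=0}^{3} (-1)^j C(3,j)(10-j)!
= C(3,0)·10! - C(3,1)·9! + C(3,2)·8! - C(3,3)·7!
= 3628800 - 1088640 + 120960 - 5040
= 2656080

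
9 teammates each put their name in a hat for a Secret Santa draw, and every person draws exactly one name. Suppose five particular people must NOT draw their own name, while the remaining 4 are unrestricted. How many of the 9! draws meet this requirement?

Let A_j be the event that the j-th constrained one is fixed. By inclusion-exclusion over the 5 events:
Σ_{j=0}^{5} (-1)^j C(5,j)(9-j)!
= C(5,0)·9! - C(5,1)·8! + C(5,2)·7! - C(5,3)·6! + C(5,4)·5! - C(5,5)·4!
= 362880 - 201600 + 50400 - 7200 + 600 - 24
= 205056

205056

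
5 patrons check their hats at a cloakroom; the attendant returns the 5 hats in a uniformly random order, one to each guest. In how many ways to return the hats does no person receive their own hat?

44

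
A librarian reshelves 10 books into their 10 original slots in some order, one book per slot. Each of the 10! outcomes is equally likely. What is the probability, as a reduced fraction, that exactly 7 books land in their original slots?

Favorable outcomes: C(10,7)·!3 = 120·2 = 240.
Total outcomes: 10! = 3628800.
Probability = 240/3628800 = 1/15120.

1/15120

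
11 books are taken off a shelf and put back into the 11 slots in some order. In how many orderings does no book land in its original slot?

Recurrence: !11 = 11·!10 + (-1)^11.
!11 = 11·1334961 - 1 = 14684570

14684570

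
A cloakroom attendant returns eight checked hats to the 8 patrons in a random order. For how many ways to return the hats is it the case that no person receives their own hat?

The subfactorial !8 = [8!/e] (nearest integer).
8! = 40320, and 40320/e ≈ 14832.90, so !8 = 14833.

14833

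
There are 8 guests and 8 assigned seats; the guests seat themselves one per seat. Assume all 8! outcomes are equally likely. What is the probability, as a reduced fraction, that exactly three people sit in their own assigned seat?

Favorable outcomes: C(8,3)·!5 = 56·44 = 2464.
Total outcomes: 8! = 40320.
Probability = 2464/40320 = 11/180.

11/180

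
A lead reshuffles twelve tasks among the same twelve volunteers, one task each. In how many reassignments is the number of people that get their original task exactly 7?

34848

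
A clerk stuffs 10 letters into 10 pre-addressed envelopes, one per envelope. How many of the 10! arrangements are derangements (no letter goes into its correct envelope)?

!10 is the nearest integer to 10!/e.
10! = 3628800, and 3628800/e ≈ 1334960.92, so !10 = 1334961.

1334961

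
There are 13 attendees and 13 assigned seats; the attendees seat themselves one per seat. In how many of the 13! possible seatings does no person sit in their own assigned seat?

!13 = 13! · Σ_{k=0}^{13} (-1)^k/k!
= 13! - 13!/1! + 13!/2! - 13!/3! + 13!/4! - 13!/5! + 13!/6! - 13!/7! + 13!/8! - 13!/9! + 13!/10! - 13!/11! + 13!/12! - 13!/13!
= 6227020800 - 6227020800 + 3113510400 - 1037836800 + 259459200 - 51891840 + 8648640 - 1235520 + 154440 - 17160 + 1716 - 156 + 13 - 1
= 2290792932

2290792932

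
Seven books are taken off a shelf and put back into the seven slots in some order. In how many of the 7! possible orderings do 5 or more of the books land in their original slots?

22

# with exactly i fixed is C(7,i)·!(7-i); sum over i=5..7:
  i=5: C(7,5)·!2 = 21·1 = 21
  i=6: C(7,6)·!1 = 7·0 = 0
  i=7: C(7,7)·!0 = 1·1 = 1
Total = 22.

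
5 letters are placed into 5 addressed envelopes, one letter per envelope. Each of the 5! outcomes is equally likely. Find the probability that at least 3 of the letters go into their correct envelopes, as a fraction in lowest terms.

Favorable outcomes: Σ_{i≥3} C(5,i)·!(5-i) = 10·1 + 5·0 + 1·1 = 11.
Total outcomes: 5! = 120.
Probability = 11/120 = 11/120.

11/120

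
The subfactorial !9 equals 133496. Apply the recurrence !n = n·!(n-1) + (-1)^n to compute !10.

1334961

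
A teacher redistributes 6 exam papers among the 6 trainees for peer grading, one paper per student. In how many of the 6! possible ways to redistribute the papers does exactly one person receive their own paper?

264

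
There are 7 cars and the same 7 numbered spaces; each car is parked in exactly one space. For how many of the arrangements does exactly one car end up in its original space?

1855

Pick the single fixed position: C(7,1) = 7 ways.
The other 6 form a derangement: !6 = 265.
Total: 7 × 265 = 1855.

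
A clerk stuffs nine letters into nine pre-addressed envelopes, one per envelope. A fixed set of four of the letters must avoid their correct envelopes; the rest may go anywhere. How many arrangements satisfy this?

Let A_j be the event that the j-th constrained one is fixed. By inclusion-exclusion over the 4 events:
Σ_{j=0}^{4} (-1)^j C(4,j)(9-j)!
= C(4,0)·9! - C(4,1)·8! + C(4,2)·7! - C(4,3)·6! + C(4,4)·5!
= 362880 - 161280 + 30240 - 2880 + 120
= 229080

229080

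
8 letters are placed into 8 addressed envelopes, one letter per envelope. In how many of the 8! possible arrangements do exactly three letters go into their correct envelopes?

2464

Choose which 3 of the 8 are fixed: C(8,3) = 56.
The remaining 5 must be deranged: !5 = 44.
Total: 56 × 44 = 2464.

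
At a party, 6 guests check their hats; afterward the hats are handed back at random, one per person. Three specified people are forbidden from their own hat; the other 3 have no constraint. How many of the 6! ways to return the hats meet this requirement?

426

Inclusion-exclusion on the 3 forbidden self-matches:
Σ_{j=0}^{3} (-1)^j C(3,j)(6-j)!
= C(3,0)·6! - C(3,1)·5! + C(3,2)·4! - C(3,3)·3!
= 720 - 360 + 72 - 6
= 426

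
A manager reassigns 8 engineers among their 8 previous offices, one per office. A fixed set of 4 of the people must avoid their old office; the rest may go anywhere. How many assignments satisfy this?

24024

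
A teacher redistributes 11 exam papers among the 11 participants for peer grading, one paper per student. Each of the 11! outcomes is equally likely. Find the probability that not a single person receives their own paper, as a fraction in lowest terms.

Favorable outcomes: !11 = 14684570.
Total outcomes: 11! = 39916800.
Probability = 14684570/39916800 = 1468457/3991680.

1468457/3991680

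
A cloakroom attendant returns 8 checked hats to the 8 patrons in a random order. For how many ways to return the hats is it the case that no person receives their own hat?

Recurrence: !8 = 7·(!7 + !6).
!8 = 7·(1854 + 265) = 7·2119 = 14833

14833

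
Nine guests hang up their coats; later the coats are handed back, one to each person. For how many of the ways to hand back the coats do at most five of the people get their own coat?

# with exactly i fixed is C(9,i)·!(9-i); sum over i=0..5:
  i=0: C(9,0)·!9 = 1·133496 = 133496
  i=1: C(9,1)·!8 = 9·14833 = 133497
  i=2: C(9,2)·!7 = 36·1854 = 66744
  i=3: C(9,3)·!6 = 84·265 = 22260
  i=4: C(9,4)·!5 = 126·44 = 5544
  i=5: C(9,5)·!4 = 126·9 = 1134
Total = 362675.

362675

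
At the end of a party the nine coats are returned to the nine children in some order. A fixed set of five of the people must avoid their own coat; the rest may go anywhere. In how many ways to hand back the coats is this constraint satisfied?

Inclusion-exclusion on the 5 forbidden self-matches:
Σ_{j=0}^{5} (-1)^j C(5,j)(9-j)!
= C(5,0)·9! - C(5,1)·8! + C(5,2)·7! - C(5,3)·6! + C(5,4)·5! - C(5,5)·4!
= 362880 - 201600 + 50400 - 7200 + 600 - 24
= 205056

205056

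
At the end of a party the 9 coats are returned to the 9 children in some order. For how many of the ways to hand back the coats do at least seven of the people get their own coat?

# with exactly i fixed is C(9,i)·!(9-i); sum over i=7..9:
  i=7: C(9,7)·!2 = 36·1 = 36
  i=8: C(9,8)·!1 = 9·0 = 0
  i=9: C(9,9)·!0 = 1·1 = 1
Total = 37.

37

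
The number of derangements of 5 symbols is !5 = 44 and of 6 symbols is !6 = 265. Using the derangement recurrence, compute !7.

1854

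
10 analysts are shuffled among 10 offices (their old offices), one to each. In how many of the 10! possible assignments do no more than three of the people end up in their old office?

3559886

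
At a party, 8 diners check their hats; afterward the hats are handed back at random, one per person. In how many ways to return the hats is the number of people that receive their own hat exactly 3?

2464

Pick the 3 fixed positions: C(8,3) = 56 ways.
The remaining 5 must be deranged: !5 = 44.
Total: 56 × 44 = 2464.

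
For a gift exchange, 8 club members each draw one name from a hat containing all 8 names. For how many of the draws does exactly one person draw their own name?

Choose which one of the 8 is fixed: C(8,1) = 8.
The other 7 form a derangement: !7 = 1854.
Total: 8 × 1854 = 14832.

14832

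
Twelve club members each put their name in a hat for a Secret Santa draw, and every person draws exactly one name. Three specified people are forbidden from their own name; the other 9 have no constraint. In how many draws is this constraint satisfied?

Inclusion-exclusion on the 3 forbidden self-matches:
Σ_{j=0}^{3} (-1)^j C(3,j)(12-j)!
= C(3,0)·12! - C(3,1)·11! + C(3,2)·10! - C(3,3)·9!
= 479001600 - 119750400 + 10886400 - 362880
= 369774720

369774720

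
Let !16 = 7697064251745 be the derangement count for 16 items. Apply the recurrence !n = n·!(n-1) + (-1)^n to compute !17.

130850092279664

!17 = 17·7697064251745 - 1 = 130850092279664.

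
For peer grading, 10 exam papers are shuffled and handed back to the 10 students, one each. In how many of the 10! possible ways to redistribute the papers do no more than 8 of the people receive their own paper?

Sum C(10,i)·!(10-i) for i = 0..8:
  i=0: C(10,0)·!10 = 1·1334961 = 1334961
  i=1: C(10,1)·!9 = 10·133496 = 1334960
  i=2: C(10,2)·!8 = 45·14833 = 667485
  i=3: C(10,3)·!7 = 120·1854 = 222480
  i=4: C(10,4)·!6 = 210·265 = 55650
  i=5: C(10,5)·!5 = 252·44 = 11088
  i=6: C(10,6)·!4 = 210·9 = 1890
  i=7: C(10,7)·!3 = 120·2 = 240
  i=8: C(10,8)·!2 = 45·1 = 45
Total = 3628799.

3628799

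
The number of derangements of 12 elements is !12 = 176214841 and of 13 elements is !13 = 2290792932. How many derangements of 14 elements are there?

32071101049

!14 = (14-1)·(!13 + !12) = 13·(2290792932 + 176214841) = 13·2467007773 = 32071101049.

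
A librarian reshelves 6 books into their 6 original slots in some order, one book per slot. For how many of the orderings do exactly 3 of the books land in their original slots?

Pick the 3 fixed positions: C(6,3) = 20 ways.
The other 3 form a derangement: !3 = 2.
Total: 20 × 2 = 40.

40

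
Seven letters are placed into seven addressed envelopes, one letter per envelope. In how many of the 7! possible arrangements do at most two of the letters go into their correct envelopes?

# with exactly i fixed is C(7,i)·!(7-i); sum over i=0..2:
  i=0: C(7,0)·!7 = 1·1854 = 1854
  i=1: C(7,1)·!6 = 7·265 = 1855
  i=2: C(7,2)·!5 = 21·44 = 924
Total = 4633.

4633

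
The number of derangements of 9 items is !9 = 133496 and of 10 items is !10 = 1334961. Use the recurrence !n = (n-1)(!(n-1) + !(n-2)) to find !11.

!11 = (11-1)·(!10 + !9) = 10·(1334961 + 133496) = 10·1468457 = 14684570.

14684570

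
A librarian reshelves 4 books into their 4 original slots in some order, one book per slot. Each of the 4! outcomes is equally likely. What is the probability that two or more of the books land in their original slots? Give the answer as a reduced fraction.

Favorable outcomes: Σ_{i≥2} C(4,i)·!(4-i) = 6·1 + 4·0 + 1·1 = 7.
Total outcomes: 4! = 24.
Probability = 7/24 = 7/24.

7/24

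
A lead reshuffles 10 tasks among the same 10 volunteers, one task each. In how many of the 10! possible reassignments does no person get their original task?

1334961

!10 = 10! · Σ_{k=0}^{10} (-1)^k/k!
= 10! - 10!/1! + 10!/2! - 10!/3! + 10!/4! - 10!/5! + 10!/6! - 10!/7! + 10!/8! - 10!/9! + 10!/10!
= 3628800 - 3628800 + 1814400 - 604800 + 151200 - 30240 + 5040 - 720 + 90 - 10 + 1
= 1334961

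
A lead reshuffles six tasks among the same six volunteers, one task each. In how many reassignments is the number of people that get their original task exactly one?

Choose which one of the 6 is fixed: C(6,1) = 6.
The other 5 form a derangement: !5 = 44.
Total: 6 × 44 = 264.

264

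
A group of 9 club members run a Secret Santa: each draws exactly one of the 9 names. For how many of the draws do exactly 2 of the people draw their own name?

66744

Pick the 2 fixed positions: C(9,2) = 36 ways.
The remaining 7 must be deranged: !7 = 1854.
Total: 36 × 1854 = 66744.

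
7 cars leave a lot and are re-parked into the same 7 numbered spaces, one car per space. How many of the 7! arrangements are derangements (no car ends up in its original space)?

1854

The subfactorial !7 = [7!/e] (nearest integer).
7! = 5040, and 5040/e ≈ 1854.11, so !7 = 1854.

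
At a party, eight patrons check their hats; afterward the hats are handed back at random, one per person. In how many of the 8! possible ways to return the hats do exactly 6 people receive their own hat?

Choose which 6 of the 8 are fixed: C(8,6) = 28.
The remaining 2 must be deranged: !2 = 1.
Total: 28 × 1 = 28.

28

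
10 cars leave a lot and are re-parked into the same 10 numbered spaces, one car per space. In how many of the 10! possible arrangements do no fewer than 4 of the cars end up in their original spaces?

68914

# with exactly i fixed is C(10,i)·!(10-i); sum over i=4..10:
  i=4: C(10,4)·!6 = 210·265 = 55650
  i=5: C(10,5)·!5 = 252·44 = 11088
  i=6: C(10,6)·!4 = 210·9 = 1890
  i=7: C(10,7)·!3 = 120·2 = 240
  i=8: C(10,8)·!2 = 45·1 = 45
  i=9: C(10,9)·!1 = 10·0 = 0
  i=10: C(10,10)·!0 = 1·1 = 1
Total = 68914.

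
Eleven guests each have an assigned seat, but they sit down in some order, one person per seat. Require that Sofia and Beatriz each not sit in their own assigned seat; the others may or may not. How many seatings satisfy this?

33022080

Inclusion-exclusion on the 2 forbidden self-matches:
Σ_{j=0}^{2} (-1)^j C(2,j)(11-j)!
= C(2,0)·11! - C(2,1)·10! + C(2,2)·9!
= 39916800 - 7257600 + 362880
= 33022080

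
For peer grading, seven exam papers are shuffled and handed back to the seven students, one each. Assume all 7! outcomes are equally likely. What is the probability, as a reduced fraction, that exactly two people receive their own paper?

11/60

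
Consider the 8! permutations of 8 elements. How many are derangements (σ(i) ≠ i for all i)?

Use !n = n·!(n-1) + (-1)^n.
!8 = 8·1854 + 1 = 14833

14833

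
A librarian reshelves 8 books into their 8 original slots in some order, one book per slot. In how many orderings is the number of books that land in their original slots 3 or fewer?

# with exactly i fixed is C(8,i)·!(8-i); sum over i=0..3:
  i=0: C(8,0)·!8 = 1·14833 = 14833
  i=1: C(8,1)·!7 = 8·1854 = 14832
  i=2: C(8,2)·!6 = 28·265 = 7420
  i=3: C(8,3)·!5 = 56·44 = 2464
Total = 39549.

39549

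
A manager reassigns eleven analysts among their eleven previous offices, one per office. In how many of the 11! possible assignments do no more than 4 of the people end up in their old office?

39770686

# with exactly i fixed is C(11,i)·!(11-i); sum over i=0..4:
  i=0: C(11,0)·!11 = 1·14684570 = 14684570
  i=1: C(11,1)·!10 = 11·1334961 = 14684571
  i=2: C(11,2)·!9 = 55·133496 = 7342280
  i=3: C(11,3)·!8 = 165·14833 = 2447445
  i=4: C(11,4)·!7 = 330·1854 = 611820
Total = 39770686.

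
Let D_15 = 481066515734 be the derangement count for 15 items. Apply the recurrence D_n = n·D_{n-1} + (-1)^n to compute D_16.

D_16 = 16·481066515734 + 1 = 7697064251745.

7697064251745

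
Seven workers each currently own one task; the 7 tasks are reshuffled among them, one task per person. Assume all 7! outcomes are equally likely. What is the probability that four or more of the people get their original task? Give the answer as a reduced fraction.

23/1260

Favorable outcomes: Σ_{i≥4} C(7,i)·!(7-i) = 35·2 + 21·1 + 7·0 + 1·1 = 92.
Total outcomes: 7! = 5040.
Probability = 92/5040 = 23/1260.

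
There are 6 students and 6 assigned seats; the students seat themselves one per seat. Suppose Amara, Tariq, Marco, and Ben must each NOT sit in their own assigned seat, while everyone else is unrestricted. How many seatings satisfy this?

362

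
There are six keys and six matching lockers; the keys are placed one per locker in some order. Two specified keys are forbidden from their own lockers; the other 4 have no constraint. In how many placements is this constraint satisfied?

504

Inclusion-exclusion on the 2 forbidden self-matches:
Σ_{j=0}^{2} (-1)^j C(2,j)(6-j)!
= C(2,0)·6! - C(2,1)·5! + C(2,2)·4!
= 720 - 240 + 24
= 504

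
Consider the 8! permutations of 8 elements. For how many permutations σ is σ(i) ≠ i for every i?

14833

The subfactorial !8 = [8!/e] (nearest integer).
8! = 40320, and 40320/e ≈ 14832.90, so !8 = 14833.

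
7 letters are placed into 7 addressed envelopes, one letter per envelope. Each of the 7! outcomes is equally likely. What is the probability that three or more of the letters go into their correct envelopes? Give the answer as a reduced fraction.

Favorable outcomes: Σ_{i≥3} C(7,i)·!(7-i) = 35·9 + 35·2 + 21·1 + 7·0 + 1·1 = 407.
Total outcomes: 7! = 5040.
Probability = 407/5040 = 407/5040.

407/5040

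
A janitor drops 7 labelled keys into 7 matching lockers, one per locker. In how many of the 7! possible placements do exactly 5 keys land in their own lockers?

21

Pick the 5 fixed positions: C(7,5) = 21 ways.
The other 2 form a derangement: !2 = 1.
Total: 21 × 1 = 21.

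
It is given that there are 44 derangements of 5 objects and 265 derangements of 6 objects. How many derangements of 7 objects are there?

1854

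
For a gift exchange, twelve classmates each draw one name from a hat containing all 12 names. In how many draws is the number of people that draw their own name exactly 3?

29369120

Choose which 3 of the 12 are fixed: C(12,3) = 220.
The other 9 form a derangement: !9 = 133496.
Total: 220 × 133496 = 29369120.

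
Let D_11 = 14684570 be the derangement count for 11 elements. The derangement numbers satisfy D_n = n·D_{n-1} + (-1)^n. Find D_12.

D_12 = 12·14684570 + 1 = 176214841.

176214841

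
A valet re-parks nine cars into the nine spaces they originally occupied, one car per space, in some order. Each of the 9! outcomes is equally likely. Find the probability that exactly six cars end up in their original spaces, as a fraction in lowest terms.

1/2160

Favorable outcomes: C(9,6)·!3 = 84·2 = 168.
Total outcomes: 9! = 362880.
Probability = 168/362880 = 1/2160.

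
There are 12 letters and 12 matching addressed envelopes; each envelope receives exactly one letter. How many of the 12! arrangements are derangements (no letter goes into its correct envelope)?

176214841

!12 is the nearest integer to 12!/e.
12! = 479001600, and 479001600/e ≈ 176214840.93, so !12 = 176214841.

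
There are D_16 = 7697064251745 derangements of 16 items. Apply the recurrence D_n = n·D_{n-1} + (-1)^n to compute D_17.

130850092279664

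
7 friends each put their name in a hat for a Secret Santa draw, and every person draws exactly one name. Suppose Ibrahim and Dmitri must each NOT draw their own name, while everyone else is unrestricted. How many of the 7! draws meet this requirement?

Let A_j be the event that the j-th constrained one is fixed. By inclusion-exclusion over the 2 events:
Σ_{j=0}^{2} (-1)^j C(2,j)(7-j)!
= C(2,0)·7! - C(2,1)·6! + C(2,2)·5!
= 5040 - 1440 + 120
= 3720

3720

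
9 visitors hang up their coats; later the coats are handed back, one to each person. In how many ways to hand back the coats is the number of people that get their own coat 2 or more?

95887

# with exactly i fixed is C(9,i)·!(9-i); sum over i=2..9:
  i=2: C(9,2)·!7 = 36·1854 = 66744
  i=3: C(9,3)·!6 = 84·265 = 22260
  i=4: C(9,4)·!5 = 126·44 = 5544
  i=5: C(9,5)·!4 = 126·9 = 1134
  i=6: C(9,6)·!3 = 84·2 = 168
  i=7: C(9,7)·!2 = 36·1 = 36
  i=8: C(9,8)·!1 = 9·0 = 0
  i=9: C(9,9)·!0 = 1·1 = 1
Total = 95887.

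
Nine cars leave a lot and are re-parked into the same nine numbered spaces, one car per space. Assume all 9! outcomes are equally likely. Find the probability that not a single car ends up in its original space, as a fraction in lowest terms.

Favorable outcomes: !9 = 133496.
Total outcomes: 9! = 362880.
Probability = 133496/362880 = 16687/45360.

16687/45360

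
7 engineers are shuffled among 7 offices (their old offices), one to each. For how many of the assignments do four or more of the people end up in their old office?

92

Sum C(7,i)·!(7-i) for i = 4..7:
  i=4: C(7,4)·!3 = 35·2 = 70
  i=5: C(7,5)·!2 = 21·1 = 21
  i=6: C(7,6)·!1 = 7·0 = 0
  i=7: C(7,7)·!0 = 1·1 = 1
Total = 92.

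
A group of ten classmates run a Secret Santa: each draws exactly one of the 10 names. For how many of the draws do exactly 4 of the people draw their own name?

Choose which 4 of the 10 are fixed: C(10,4) = 210.
The remaining 6 must be deranged: !6 = 265.
Total: 210 × 265 = 55650.

55650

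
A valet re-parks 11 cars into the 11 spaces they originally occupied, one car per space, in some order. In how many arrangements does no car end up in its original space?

Recurrence: !11 = 10·(!10 + !9).
!11 = 10·(1334961 + 133496) = 10·1468457 = 14684570

14684570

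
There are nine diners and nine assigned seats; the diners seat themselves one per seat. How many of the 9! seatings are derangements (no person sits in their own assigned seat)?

133496

The number of derangements of 9 is !9 = Σ_{k=0}^{9} (-1)^k·9!/k!
= 9! - 9!/1! + 9!/2! - 9!/3! + 9!/4! - 9!/5! + 9!/6! - 9!/7! + 9!/8! - 9!/9!
= 362880 - 362880 + 181440 - 60480 + 15120 - 3024 + 504 - 72 + 9 - 1
= 133496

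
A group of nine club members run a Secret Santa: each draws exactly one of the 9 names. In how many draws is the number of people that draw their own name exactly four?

Pick the 4 fixed positions: C(9,4) = 126 ways.
The other 5 form a derangement: !5 = 44.
Total: 126 × 44 = 5544.

5544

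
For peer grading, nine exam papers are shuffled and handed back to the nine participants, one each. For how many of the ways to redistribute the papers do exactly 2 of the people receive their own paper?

66744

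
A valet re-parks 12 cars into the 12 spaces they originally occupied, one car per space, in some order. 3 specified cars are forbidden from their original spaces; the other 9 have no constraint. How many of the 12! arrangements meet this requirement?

Let A_j be the event that the j-th constrained one is fixed. By inclusion-exclusion over the 3 events:
Σ_{j=0}^{3} (-1)^j C(3,j)(12-j)!
= C(3,0)·12! - C(3,1)·11! + C(3,2)·10! - C(3,3)·9!
= 479001600 - 119750400 + 10886400 - 362880
= 369774720

369774720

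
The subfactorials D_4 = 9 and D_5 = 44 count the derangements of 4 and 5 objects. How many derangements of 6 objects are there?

D_6 = (6-1)·(D_5 + D_4) = 5·(44 + 9) = 5·53 = 265.

265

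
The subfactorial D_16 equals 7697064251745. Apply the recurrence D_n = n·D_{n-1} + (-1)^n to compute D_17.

D_17 = 17·7697064251745 - 1 = 130850092279664.

130850092279664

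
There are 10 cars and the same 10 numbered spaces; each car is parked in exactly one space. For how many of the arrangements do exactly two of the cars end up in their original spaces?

Pick the 2 fixed positions: C(10,2) = 45 ways.
The other 8 form a derangement: !8 = 14833.
Total: 45 × 14833 = 667485.

667485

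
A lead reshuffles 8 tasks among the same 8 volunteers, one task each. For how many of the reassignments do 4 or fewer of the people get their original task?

40179

# with exactly i fixed is C(8,i)·!(8-i); sum over i=0..4:
  i=0: C(8,0)·!8 = 1·14833 = 14833
  i=1: C(8,1)·!7 = 8·1854 = 14832
  i=2: C(8,2)·!6 = 28·265 = 7420
  i=3: C(8,3)·!5 = 56·44 = 2464
  i=4: C(8,4)·!4 = 70·9 = 630
Total = 40179.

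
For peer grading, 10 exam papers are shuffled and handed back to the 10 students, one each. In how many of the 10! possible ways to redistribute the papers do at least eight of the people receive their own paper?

46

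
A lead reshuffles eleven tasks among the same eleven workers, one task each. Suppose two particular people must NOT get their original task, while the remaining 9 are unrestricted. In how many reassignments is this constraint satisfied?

33022080

Let A_j be the event that the j-th constrained one is fixed. By inclusion-exclusion over the 2 events:
Σ_{j=0}^{2} (-1)^j C(2,j)(11-j)!
= C(2,0)·11! - C(2,1)·10! + C(2,2)·9!
= 39916800 - 7257600 + 362880
= 33022080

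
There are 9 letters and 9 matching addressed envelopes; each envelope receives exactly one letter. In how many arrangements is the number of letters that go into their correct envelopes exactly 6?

Choose which 6 of the 9 are fixed: C(9,6) = 84.
The remaining 3 must be deranged: !3 = 2.
Total: 84 × 2 = 168.

168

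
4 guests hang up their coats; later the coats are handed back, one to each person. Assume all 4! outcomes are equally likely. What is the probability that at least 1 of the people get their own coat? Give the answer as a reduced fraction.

Favorable outcomes: Σ_{i≥1} C(4,i)·!(4-i) = 4·2 + 6·1 + 4·0 + 1·1 = 15.
Total outcomes: 4! = 24.
Probability = 15/24 = 5/8.

5/8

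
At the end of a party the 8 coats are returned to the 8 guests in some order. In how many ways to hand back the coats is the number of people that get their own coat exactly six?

28

Pick the 6 fixed positions: C(8,6) = 28 ways.
The other 2 form a derangement: !2 = 1.
Total: 28 × 1 = 28.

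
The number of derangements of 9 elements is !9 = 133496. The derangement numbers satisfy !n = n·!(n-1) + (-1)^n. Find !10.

!10 = 10·133496 + 1 = 1334961.

1334961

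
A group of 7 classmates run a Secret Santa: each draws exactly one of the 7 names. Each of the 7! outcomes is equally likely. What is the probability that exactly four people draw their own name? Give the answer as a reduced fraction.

1/72

Favorable outcomes: C(7,4)·!3 = 35·2 = 70.
Total outcomes: 7! = 5040.
Probability = 70/5040 = 1/72.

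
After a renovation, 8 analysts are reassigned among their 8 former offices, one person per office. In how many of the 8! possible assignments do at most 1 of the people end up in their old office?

29665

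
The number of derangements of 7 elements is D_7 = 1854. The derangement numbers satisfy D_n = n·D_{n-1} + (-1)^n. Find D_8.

14833

D_8 = 8·1854 + 1 = 14833.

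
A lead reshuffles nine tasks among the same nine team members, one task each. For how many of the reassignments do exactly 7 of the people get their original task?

36

Choose which 7 of the 9 are fixed: C(9,7) = 36.
The remaining 2 must be deranged: !2 = 1.
Total: 36 × 1 = 36.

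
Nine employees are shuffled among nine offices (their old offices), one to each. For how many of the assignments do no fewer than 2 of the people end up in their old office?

# with exactly i fixed is C(9,i)·!(9-i); sum over i=2..9:
  i=2: C(9,2)·!7 = 36·1854 = 66744
  i=3: C(9,3)·!6 = 84·265 = 22260
  i=4: C(9,4)·!5 = 126·44 = 5544
  i=5: C(9,5)·!4 = 126·9 = 1134
  i=6: C(9,6)·!3 = 84·2 = 168
  i=7: C(9,7)·!2 = 36·1 = 36
  i=8: C(9,8)·!1 = 9·0 = 0
  i=9: C(9,9)·!0 = 1·1 = 1
Total = 95887.

95887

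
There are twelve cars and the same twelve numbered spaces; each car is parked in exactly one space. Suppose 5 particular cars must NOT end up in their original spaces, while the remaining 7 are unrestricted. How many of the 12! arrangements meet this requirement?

312273360

Let A_j be the event that the j-th constrained one is fixed. By inclusion-exclusion over the 5 events:
Σ_{j=0}^{5} (-1)^j C(5,j)(12-j)!
= C(5,0)·12! - C(5,1)·11! + C(5,2)·10! - C(5,3)·9! + C(5,4)·8! - C(5,5)·7!
= 479001600 - 199584000 + 36288000 - 3628800 + 201600 - 5040
= 312273360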